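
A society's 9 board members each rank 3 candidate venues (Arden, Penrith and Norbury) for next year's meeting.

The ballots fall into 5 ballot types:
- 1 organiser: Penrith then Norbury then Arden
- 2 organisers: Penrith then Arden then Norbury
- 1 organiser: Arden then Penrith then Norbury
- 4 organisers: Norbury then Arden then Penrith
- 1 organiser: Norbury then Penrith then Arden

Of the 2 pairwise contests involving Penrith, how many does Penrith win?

0

Penrith against each rival (9 organisers):
Penrith vs Arden: Penrith is ranked higher on 1+2+1 = 4 ballots, Arden on 5. Arden wins 5–4.
Penrith vs Norbury: Norbury, 5–4.
Penrith beats no one; loses to Arden, Norbury — 0 pairwise wins.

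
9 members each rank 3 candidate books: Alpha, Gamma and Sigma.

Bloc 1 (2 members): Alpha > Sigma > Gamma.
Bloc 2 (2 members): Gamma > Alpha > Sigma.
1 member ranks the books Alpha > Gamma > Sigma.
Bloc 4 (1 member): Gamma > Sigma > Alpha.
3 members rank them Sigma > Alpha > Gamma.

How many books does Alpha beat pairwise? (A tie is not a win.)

Alpha against each rival (9 members):
Alpha vs Gamma: Alpha wins 6–3.
Alpha vs Sigma: Alpha, 5–4.
Alpha beats Gamma, Sigma — 2 pairwise wins.

2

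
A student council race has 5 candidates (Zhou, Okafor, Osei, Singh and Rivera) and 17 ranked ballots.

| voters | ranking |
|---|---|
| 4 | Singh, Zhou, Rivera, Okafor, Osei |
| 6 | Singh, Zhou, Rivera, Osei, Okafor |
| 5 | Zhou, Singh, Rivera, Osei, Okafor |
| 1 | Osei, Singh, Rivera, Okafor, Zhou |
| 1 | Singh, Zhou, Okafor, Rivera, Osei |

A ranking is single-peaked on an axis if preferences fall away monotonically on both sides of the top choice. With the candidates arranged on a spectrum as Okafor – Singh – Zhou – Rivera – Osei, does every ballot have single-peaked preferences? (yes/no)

Axis positions: Okafor=1, Singh=2, Zhou=3, Rivera=4, Osei=5.
Type 1 (peak Singh at position 2): ranking walks positions 2-3-4-1-5, expanding outward from the peak — single-peaked.
Type 2 (peak Singh at position 2): ranking walks positions 2-3-4-5-1, expanding outward from the peak — single-peaked.
Type 3 (peak Zhou at position 3): ranking walks positions 3-2-4-5-1, expanding outward from the peak — single-peaked.
Type 4: ranking walks positions 5-2-4-1-3; Singh is ranked above Rivera even though Rivera lies between Singh and the peak Osei on the axis — preferences dip and rise again. Not single-peaked.
Type 5 (peak Singh at position 2): ranking walks positions 2-3-1-4-5, expanding outward from the peak — single-peaked.
Type 4 violates single-peakedness, so the profile is not single-peaked on this axis.

no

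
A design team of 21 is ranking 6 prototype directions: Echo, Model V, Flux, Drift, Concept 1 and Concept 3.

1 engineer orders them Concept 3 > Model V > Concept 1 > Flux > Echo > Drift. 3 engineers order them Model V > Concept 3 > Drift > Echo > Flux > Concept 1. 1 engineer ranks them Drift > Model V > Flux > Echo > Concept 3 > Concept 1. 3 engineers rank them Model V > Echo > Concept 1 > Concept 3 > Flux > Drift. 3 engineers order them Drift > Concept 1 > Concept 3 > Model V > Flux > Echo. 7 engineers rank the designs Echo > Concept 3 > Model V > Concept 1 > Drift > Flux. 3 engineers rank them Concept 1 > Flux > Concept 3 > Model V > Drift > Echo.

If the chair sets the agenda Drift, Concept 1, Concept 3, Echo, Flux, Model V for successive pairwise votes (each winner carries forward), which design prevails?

Round 1: Drift vs Concept 1 — 7–14, Concept 1 advances.
Round 2: Concept 1 vs Concept 3 — 9–12, Concept 3 advances.
Round 3: Concept 3 vs Echo — 10–11, Echo advances.
Round 4: Echo vs Flux — 13–8, Echo advances.
Round 5: Echo vs Model V — 7–14, Model V advances.
Model V survives the agenda.

Model V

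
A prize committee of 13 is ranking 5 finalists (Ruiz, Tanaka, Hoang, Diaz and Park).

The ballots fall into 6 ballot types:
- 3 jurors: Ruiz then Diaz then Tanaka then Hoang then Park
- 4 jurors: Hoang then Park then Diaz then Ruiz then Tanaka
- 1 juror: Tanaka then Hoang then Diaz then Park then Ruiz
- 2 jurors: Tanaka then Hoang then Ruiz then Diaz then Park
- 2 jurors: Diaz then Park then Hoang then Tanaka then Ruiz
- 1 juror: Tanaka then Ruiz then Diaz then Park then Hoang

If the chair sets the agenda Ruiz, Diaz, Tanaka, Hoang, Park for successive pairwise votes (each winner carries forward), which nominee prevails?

Round 1: Ruiz vs Diaz — 6–7, Diaz advances.
Round 2: Diaz vs Tanaka — 9–4, Diaz advances.
Round 3: Diaz vs Hoang — 6–7, Hoang advances.
Round 4: Hoang vs Park — 10–3, Hoang advances.
The agenda winner is Hoang.

Hoang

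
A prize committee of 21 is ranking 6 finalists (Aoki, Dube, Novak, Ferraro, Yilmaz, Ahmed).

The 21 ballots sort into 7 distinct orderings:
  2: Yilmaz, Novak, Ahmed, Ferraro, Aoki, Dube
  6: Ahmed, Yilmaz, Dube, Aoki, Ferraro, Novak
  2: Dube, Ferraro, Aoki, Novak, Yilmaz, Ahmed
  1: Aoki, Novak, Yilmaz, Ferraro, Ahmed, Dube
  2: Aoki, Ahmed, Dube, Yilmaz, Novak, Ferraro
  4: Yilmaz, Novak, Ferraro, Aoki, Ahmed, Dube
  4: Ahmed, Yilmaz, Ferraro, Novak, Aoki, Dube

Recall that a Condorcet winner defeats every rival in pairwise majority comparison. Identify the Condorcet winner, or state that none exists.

Ahmed

Check each pair by majority over 21 ballots:
Aoki vs Dube: Aoki wins 13–8.
Aoki vs Novak: Aoki, 11–10.
Aoki vs Ferraro: Ferraro, 12–9.
Aoki–Yilmaz: Yilmaz 16–5.
Aoki vs Ahmed: Ahmed wins 12–9.
Dube–Novak: Novak 11–10.
Dube vs Ferraro: Ferraro wins 11–10.
Dube vs Yilmaz: Yilmaz, 17–4.
Dube vs Ahmed: Ahmed, 19–2.
Novak–Ferraro: Ferraro 12–9.
Novak–Yilmaz: Yilmaz 18–3.
Novak vs Ahmed: Ahmed wins 12–9.
Ferraro vs Yilmaz: Yilmaz, 19–2.
Ferraro vs Ahmed: Ahmed, 14–7.
Yilmaz vs Ahmed: Ahmed wins 12–9.
Ahmed beats each of Aoki, Dube, Novak, Ferraro, Yilmaz — Ahmed is the Condorcet winner.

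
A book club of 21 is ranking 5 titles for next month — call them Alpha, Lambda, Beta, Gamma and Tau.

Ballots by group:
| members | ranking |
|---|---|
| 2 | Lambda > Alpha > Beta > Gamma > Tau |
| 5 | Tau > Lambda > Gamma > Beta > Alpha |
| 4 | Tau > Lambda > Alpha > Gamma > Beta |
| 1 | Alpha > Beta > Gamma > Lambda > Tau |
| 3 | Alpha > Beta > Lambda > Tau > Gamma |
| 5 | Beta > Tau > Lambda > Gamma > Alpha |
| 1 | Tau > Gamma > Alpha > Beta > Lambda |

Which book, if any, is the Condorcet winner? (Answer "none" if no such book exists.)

Head-to-head results (21 members):
Alpha vs Lambda: Lambda, 16–5.
Alpha vs Beta: Alpha wins 11–10.
Alpha vs Gamma: Gamma wins 11–10.
Alpha vs Tau: Tau wins 15–6.
Lambda vs Beta: Lambda, 11–10.
Lambda vs Gamma: Lambda, 19–2.
Lambda–Tau: Tau 15–6.
Beta vs Gamma: Beta wins 11–10.
Beta–Tau: Beta 11–10.
Gamma vs Tau: Tau wins 18–3.
No book is unbeaten: Alpha loses to Lambda; Lambda loses to Tau; Beta loses to Alpha; Gamma loses to Lambda; Tau loses to Beta. In particular Alpha > Beta > Gamma > Alpha is a majority cycle — no Condorcet winner exists.

none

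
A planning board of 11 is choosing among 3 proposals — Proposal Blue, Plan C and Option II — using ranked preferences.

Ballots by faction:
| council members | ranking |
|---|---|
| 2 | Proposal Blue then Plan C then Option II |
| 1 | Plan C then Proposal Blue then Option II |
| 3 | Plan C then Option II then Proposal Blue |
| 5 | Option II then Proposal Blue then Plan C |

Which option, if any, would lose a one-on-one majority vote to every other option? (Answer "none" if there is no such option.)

none

Head-to-head results (11 council members):
Proposal Blue vs Plan C: Proposal Blue preferred on 2+5 = 7 ballots; Proposal Blue wins 7–4.
Proposal Blue vs Option II: Option II, 8–3.
Plan C vs Option II: 6 to 5, Plan C.
Each option has at least one pairwise win (Proposal Blue beats Plan C; Plan C beats Option II; Option II beats Proposal Blue) — no Condorcet loser.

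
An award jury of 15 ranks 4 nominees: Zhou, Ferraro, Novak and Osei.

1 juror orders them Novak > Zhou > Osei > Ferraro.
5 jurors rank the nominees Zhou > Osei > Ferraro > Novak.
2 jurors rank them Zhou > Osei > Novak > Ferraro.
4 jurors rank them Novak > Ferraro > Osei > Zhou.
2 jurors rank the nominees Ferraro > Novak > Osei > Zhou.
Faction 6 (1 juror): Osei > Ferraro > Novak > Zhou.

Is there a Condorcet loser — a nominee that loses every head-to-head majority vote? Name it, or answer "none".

none

Pairwise majorities:
Zhou vs Ferraro: 8 to 7, Zhou.
Zhou vs Novak: 7 to 8, Novak.
Zhou vs Osei: Zhou, 8–7.
Ferraro vs Novak: Ferraro is ranked higher on 5+2+1 = 8 ballots, Novak on 7. Ferraro wins 8–7.
Ferraro vs Osei: Osei wins 9–6.
Novak vs Osei: Novak is ranked higher on 1+4+2 = 7 ballots, Osei on 8. Osei wins 8–7.
Every nominee wins at least one matchup (Zhou beats Ferraro; Ferraro beats Novak; Novak beats Zhou; Osei beats Ferraro), so there is no Condorcet loser.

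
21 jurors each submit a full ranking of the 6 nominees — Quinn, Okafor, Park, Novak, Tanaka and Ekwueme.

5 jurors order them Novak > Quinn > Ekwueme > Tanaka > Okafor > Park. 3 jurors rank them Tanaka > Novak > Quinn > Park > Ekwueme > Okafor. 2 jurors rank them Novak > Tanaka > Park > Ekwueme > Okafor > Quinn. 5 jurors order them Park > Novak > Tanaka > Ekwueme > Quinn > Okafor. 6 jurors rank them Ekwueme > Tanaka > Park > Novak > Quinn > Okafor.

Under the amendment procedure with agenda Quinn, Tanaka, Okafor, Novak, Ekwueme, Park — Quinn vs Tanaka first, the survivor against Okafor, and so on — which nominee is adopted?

Round 1: Quinn vs Tanaka — 5–16, Tanaka advances.
Round 2: Tanaka vs Okafor — 21–0, Tanaka advances.
Round 3: Tanaka vs Novak — 9–12, Novak advances.
Round 4: Novak vs Ekwueme — 15–6, Novak advances.
Round 5: Novak vs Park — 10–11, Park advances.
Park survives the agenda.

Park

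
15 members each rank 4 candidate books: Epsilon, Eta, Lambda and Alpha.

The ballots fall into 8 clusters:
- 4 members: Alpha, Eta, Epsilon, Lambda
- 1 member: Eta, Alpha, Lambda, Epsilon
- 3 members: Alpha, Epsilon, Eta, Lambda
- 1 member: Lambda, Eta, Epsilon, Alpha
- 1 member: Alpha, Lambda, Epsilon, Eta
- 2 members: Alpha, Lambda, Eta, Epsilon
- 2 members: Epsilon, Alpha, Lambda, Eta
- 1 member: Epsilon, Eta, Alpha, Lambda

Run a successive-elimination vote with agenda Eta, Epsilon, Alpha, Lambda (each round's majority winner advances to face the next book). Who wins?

Round 1: Eta vs Epsilon — 8–7, Eta advances.
Round 2: Eta vs Alpha — 3–12, Alpha advances.
Round 3: Alpha vs Lambda — 14–1, Alpha advances.
Alpha survives the agenda.

Alpha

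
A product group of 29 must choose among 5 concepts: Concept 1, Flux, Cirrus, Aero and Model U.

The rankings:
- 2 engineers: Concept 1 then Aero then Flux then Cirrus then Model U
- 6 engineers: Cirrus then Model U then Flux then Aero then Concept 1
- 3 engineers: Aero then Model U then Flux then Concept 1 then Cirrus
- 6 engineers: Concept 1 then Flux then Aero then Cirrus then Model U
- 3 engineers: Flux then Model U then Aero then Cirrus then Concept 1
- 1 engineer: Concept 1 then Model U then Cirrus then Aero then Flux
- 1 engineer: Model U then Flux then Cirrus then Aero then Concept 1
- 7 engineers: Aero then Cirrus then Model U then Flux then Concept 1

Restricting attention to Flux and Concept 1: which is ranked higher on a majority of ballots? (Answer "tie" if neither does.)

Ballots ranking Flux above Concept 1: 6 + 3 + 3 + 1 + 7 = 20.
Ballots ranking Concept 1 above Flux: 29 − 20 = 9.
Flux wins the head-to-head 20–9.

Flux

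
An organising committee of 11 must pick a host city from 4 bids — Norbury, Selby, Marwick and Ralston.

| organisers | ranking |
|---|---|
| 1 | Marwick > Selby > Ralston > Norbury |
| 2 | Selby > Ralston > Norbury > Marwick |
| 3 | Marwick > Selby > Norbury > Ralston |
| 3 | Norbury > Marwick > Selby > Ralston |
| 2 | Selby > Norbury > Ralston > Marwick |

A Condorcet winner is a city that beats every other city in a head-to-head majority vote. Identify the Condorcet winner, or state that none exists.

Check each pair by majority over 11 ballots:
Norbury vs Selby: Selby, 8–3.
Norbury vs Marwick: Norbury wins 7–4.
Norbury–Ralston: Norbury 8–3.
Selby vs Marwick: Marwick, 7–4.
Selby vs Ralston: Selby, 11–0.
Marwick–Ralston: Marwick 7–4.
No city is unbeaten: Norbury loses to Selby; Selby loses to Marwick; Marwick loses to Norbury; Ralston loses to Norbury. In particular Norbury > Marwick > Selby > Norbury is a majority cycle — no Condorcet winner exists.

none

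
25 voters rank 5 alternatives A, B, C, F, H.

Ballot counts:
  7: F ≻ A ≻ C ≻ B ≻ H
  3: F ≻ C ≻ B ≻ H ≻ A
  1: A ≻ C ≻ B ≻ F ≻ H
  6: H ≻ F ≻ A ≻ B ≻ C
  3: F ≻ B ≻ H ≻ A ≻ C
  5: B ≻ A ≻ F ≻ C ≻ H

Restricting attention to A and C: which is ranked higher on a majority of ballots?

Ballots ranking A above C: 7 + 1 + 6 + 3 + 5 = 22.
Ballots ranking C above A: 25 − 22 = 3.
A wins the head-to-head 22–3.

A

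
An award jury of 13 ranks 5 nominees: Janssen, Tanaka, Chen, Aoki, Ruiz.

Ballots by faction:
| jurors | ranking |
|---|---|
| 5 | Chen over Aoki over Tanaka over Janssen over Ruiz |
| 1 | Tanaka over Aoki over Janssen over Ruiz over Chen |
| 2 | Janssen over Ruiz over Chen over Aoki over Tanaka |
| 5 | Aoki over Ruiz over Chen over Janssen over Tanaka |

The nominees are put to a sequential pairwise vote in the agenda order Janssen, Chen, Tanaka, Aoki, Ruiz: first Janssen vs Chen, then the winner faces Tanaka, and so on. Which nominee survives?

Ruiz

Round 1: Janssen vs Chen — 3–10, Chen advances.
Round 2: Chen vs Tanaka — 12–1, Chen advances.
Round 3: Chen vs Aoki — 7–6, Chen advances.
Round 4: Chen vs Ruiz — 5–8, Ruiz advances.
The agenda winner is Ruiz.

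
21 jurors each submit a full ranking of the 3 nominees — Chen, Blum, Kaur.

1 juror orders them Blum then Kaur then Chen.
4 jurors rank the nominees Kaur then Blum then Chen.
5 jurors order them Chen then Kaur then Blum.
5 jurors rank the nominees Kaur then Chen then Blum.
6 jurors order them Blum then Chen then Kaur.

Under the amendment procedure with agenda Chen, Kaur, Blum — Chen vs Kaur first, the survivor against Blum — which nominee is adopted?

Blum

Round 1: Chen vs Kaur — 11–10, Chen advances.
Round 2: Chen vs Blum — 10–11, Blum advances.
Blum survives the agenda.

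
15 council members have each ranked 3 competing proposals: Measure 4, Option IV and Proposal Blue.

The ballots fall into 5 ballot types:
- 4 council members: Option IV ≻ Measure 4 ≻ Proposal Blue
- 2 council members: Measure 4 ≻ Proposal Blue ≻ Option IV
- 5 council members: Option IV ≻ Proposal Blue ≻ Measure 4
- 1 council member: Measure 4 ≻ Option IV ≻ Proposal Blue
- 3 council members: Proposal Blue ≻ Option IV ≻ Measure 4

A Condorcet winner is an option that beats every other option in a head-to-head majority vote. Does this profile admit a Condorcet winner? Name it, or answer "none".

Pairwise majorities:
Measure 4 vs Option IV: Option IV wins 12–3.
Measure 4–Proposal Blue: Proposal Blue 8–7.
Option IV vs Proposal Blue: Option IV wins 10–5.
Option IV beats each of Measure 4, Proposal Blue — Option IV is the Condorcet winner.

Option IV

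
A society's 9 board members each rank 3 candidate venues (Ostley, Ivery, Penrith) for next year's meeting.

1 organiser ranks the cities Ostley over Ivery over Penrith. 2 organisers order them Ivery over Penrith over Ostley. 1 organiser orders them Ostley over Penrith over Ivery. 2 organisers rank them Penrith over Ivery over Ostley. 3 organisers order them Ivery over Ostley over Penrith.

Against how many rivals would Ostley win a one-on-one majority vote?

1

Ostley against each rival (9 organisers):
Ostley vs Ivery: 1+1 = 2 for Ostley, 7 for Ivery — Ivery by 7–2.
Ostley vs Penrith: 5 to 4, Ostley.
Ostley beats Penrith; loses to Ivery — 1 pairwise win.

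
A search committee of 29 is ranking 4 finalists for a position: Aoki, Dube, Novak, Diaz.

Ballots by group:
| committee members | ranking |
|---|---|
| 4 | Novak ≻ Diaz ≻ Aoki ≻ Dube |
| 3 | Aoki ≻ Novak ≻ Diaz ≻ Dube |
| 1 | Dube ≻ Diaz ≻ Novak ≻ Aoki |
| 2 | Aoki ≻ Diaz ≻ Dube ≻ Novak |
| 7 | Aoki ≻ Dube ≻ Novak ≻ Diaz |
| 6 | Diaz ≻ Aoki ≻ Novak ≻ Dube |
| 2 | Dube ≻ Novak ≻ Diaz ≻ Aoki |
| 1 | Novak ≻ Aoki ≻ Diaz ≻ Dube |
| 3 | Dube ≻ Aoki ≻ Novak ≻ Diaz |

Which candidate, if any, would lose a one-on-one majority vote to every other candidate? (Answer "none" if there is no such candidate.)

none

Pairwise majorities:
Aoki vs Dube: Aoki is ranked higher on 4+3+2+7+6+1 = 23 ballots, Dube on 6. Aoki wins 23–6.
Aoki vs Novak: Aoki, 21–8.
Aoki–Diaz: Aoki 16–13.
Dube–Novak: Dube 15–14.
Dube vs Diaz: 13 to 16, Diaz.
Novak vs Diaz: Novak wins 20–9.
No candidate is winless: Aoki beats Dube; Dube beats Novak; Novak beats Diaz; Diaz beats Dube. There is no Condorcet loser.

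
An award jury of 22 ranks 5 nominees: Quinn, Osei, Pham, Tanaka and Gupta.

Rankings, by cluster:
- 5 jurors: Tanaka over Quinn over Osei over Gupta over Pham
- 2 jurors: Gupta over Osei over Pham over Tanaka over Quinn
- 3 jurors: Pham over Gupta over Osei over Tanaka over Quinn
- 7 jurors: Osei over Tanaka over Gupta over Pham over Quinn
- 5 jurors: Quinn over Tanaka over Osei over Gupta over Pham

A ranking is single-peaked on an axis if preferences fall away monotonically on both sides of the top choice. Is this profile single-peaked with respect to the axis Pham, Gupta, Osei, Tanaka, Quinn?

yes

Axis positions: Pham=1, Gupta=2, Osei=3, Tanaka=4, Quinn=5.
Cluster 1 (peak Tanaka at position 4): ranking walks positions 4-5-3-2-1, expanding outward from the peak — single-peaked.
Cluster 2 (peak Gupta at position 2): ranking walks positions 2-3-1-4-5, expanding outward from the peak — single-peaked.
Cluster 3 (peak Pham at position 1): ranking walks positions 1-2-3-4-5, expanding outward from the peak — single-peaked.
Cluster 4 (peak Osei at position 3): ranking walks positions 3-4-2-1-5, expanding outward from the peak — single-peaked.
Cluster 5 (peak Quinn at position 5): ranking walks positions 5-4-3-2-1, expanding outward from the peak — single-peaked.
Every ranking is single-peaked on this axis.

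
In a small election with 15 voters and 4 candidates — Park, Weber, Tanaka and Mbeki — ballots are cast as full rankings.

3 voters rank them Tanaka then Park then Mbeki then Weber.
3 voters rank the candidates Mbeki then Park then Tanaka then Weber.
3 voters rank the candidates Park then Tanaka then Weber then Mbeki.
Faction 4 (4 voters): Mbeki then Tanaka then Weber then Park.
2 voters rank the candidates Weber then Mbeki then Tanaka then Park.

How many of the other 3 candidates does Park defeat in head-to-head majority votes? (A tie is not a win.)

1

Park against each rival (15 voters):
Park vs Weber: Park preferred on 3+3+3 = 9 ballots; Park wins 9–6.
Park vs Tanaka: 3+3 = 6 for Park, 9 for Tanaka — Tanaka by 9–6.
Park vs Mbeki: Mbeki wins 9–6.
Park beats Weber; loses to Tanaka, Mbeki — 1 pairwise win.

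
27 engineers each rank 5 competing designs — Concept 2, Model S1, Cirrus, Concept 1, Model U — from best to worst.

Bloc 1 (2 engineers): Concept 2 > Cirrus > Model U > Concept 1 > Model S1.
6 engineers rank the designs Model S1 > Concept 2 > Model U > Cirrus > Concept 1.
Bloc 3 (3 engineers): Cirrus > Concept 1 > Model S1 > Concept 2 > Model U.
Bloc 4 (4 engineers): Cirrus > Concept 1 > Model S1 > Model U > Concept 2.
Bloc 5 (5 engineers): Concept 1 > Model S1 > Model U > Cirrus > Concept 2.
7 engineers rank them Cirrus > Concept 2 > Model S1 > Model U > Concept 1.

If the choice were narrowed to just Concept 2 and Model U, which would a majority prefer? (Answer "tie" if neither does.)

Concept 2

Ballots ranking Concept 2 above Model U: 2 + 6 + 3 + 7 = 18.
Ballots ranking Model U above Concept 2: 27 − 18 = 9.
Concept 2 wins the head-to-head 18–9.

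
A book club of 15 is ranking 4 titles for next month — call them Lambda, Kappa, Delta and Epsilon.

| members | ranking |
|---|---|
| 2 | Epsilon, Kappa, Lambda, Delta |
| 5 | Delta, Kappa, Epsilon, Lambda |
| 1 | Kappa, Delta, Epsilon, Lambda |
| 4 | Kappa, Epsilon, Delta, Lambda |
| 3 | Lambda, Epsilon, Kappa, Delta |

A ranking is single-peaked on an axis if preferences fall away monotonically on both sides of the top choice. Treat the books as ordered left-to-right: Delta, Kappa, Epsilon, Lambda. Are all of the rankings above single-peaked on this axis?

Axis positions: Delta=1, Kappa=2, Epsilon=3, Lambda=4.
Type 1 (peak Epsilon at position 3): ranking walks positions 3-2-4-1, expanding outward from the peak — single-peaked.
Type 2 (peak Delta at position 1): ranking walks positions 1-2-3-4, expanding outward from the peak — single-peaked.
Type 3 (peak Kappa at position 2): ranking walks positions 2-1-3-4, expanding outward from the peak — single-peaked.
Type 4 (peak Kappa at position 2): ranking walks positions 2-3-1-4, expanding outward from the peak — single-peaked.
Type 5 (peak Lambda at position 4): ranking walks positions 4-3-2-1, expanding outward from the peak — single-peaked.
Every ranking is single-peaked on this axis.

yes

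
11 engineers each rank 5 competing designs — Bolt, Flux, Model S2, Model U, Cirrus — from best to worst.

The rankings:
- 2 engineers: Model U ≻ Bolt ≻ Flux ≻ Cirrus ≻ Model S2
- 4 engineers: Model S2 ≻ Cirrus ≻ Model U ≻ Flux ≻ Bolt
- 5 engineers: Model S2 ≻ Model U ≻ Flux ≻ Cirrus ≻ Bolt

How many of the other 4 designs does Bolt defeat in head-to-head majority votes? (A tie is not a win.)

0

Bolt against each rival (11 engineers):
Bolt–Flux: Flux 9–2.
Bolt vs Model S2: Model S2 wins 9–2.
Bolt vs Model U: Model U wins 11–0.
Bolt–Cirrus: Cirrus 9–2.
Bolt beats no one; loses to Flux, Model S2, Model U, Cirrus — 0 pairwise wins.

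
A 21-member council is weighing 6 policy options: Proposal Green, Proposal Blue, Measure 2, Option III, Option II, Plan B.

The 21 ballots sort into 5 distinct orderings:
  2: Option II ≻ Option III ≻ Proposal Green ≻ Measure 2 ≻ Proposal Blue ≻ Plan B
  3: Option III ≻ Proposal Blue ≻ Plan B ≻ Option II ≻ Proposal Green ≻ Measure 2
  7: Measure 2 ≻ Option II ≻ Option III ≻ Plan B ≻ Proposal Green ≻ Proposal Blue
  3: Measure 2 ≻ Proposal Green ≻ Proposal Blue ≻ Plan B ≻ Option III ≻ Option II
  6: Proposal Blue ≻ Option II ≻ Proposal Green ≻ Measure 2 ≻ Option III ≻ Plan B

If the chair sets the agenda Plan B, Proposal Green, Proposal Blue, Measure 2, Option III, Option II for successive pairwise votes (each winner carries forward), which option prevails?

Option II

Round 1: Plan B vs Proposal Green — 10–11, Proposal Green advances.
Round 2: Proposal Green vs Proposal Blue — 12–9, Proposal Green advances.
Round 3: Proposal Green vs Measure 2 — 11–10, Proposal Green advances.
Round 4: Proposal Green vs Option III — 9–12, Option III advances.
Round 5: Option III vs Option II — 6–15, Option II advances.
Option II survives the agenda.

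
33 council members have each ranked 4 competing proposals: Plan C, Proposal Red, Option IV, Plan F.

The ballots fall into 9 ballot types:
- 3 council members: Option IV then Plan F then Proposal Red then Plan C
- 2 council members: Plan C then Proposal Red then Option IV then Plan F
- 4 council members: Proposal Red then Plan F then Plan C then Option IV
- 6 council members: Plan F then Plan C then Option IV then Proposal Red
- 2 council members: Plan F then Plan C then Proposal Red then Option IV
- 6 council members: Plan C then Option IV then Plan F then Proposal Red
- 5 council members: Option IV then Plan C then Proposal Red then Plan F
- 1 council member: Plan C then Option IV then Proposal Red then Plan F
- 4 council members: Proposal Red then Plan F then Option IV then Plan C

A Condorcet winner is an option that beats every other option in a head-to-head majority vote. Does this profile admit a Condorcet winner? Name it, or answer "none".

Head-to-head results (33 council members):
Plan C vs Proposal Red: Plan C is ranked higher on 2+6+2+6+5+1 = 22 ballots, Proposal Red on 11. Plan C wins 22–11.
Plan C vs Option IV: 21 to 12, Plan C.
Plan C vs Plan F: Plan C preferred on 2+6+5+1 = 14 ballots; Plan F wins 19–14.
Proposal Red vs Option IV: 2+4+2+4 = 12 for Proposal Red, 21 for Option IV — Option IV by 21–12.
Proposal Red vs Plan F: 2+4+5+1+4 = 16 for Proposal Red, 17 for Plan F — Plan F by 17–16.
Option IV vs Plan F: Option IV is ranked higher on 3+2+6+5+1 = 17 ballots, Plan F on 16. Option IV wins 17–16.
Each option drops at least one matchup (Plan C loses to Plan F; Proposal Red loses to Plan C; Option IV loses to Plan C; Plan F loses to Option IV); the cycle Plan C beats Option IV beats Plan F beats Plan C rules out a Condorcet winner.

none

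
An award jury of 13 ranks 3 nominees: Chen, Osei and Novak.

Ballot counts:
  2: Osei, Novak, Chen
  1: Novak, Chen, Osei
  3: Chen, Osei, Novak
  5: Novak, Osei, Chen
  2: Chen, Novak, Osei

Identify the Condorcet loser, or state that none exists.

Pairwise majorities:
Chen vs Osei: Chen is ranked higher on 1+3+2 = 6 ballots, Osei on 7. Osei wins 7–6.
Chen–Novak: Novak 8–5.
Osei vs Novak: Novak wins 8–5.
Chen loses to every other nominee — it is the Condorcet loser.

Chen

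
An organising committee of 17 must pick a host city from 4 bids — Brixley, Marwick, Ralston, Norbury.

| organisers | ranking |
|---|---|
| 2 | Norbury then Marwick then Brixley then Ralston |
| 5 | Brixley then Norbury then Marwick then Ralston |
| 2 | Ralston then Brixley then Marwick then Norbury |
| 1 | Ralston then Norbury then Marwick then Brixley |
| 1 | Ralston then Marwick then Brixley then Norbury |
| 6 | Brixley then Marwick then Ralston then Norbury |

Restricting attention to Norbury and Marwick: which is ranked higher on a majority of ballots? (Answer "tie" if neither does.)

Ballots ranking Norbury above Marwick: 2 + 5 + 1 = 8.
Ballots ranking Marwick above Norbury: 17 − 8 = 9.
Marwick wins the head-to-head 9–8.

Marwick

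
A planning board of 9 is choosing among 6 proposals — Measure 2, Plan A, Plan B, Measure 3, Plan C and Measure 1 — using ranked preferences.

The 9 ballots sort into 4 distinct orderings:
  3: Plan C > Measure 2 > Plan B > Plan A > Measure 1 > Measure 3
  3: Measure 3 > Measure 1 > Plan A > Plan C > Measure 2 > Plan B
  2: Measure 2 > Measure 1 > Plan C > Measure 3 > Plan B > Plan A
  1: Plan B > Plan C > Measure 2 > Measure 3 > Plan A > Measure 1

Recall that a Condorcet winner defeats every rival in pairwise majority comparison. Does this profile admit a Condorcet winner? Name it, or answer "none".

none

Head-to-head results (9 council members):
Measure 2 vs Plan A: Measure 2 is ranked higher on 3+2+1 = 6 ballots, Plan A on 3. Measure 2 wins 6–3.
Measure 2 vs Plan B: 3+3+2 = 8 for Measure 2, 1 for Plan B — Measure 2 by 8–1.
Measure 2 vs Measure 3: 6 to 3, Measure 2.
Measure 2 vs Plan C: 2 to 7, Plan C.
Measure 2 vs Measure 1: Measure 2 is ranked higher on 3+2+1 = 6 ballots, Measure 1 on 3. Measure 2 wins 6–3.
Plan A vs Plan B: Plan A is ranked higher on 3 ballots, Plan B on 6. Plan B wins 6–3.
Plan A vs Measure 3: Plan A preferred on 3 ballots; Measure 3 wins 6–3.
Plan A vs Plan C: Plan A preferred on 3 ballots; Plan C wins 6–3.
Plan A vs Measure 1: Plan A preferred on 3+1 = 4 ballots; Measure 1 wins 5–4.
Plan B vs Measure 3: Plan B is ranked higher on 3+1 = 4 ballots, Measure 3 on 5. Measure 3 wins 5–4.
Plan B vs Plan C: 1 to 8, Plan C.
Plan B vs Measure 1: 4 to 5, Measure 1.
Measure 3 vs Plan C: Measure 3 preferred on 3 ballots; Plan C wins 6–3.
Measure 3 vs Measure 1: 3+1 = 4 for Measure 3, 5 for Measure 1 — Measure 1 by 5–4.
Plan C vs Measure 1: 3+1 = 4 for Plan C, 5 for Measure 1 — Measure 1 by 5–4.
Every option loses at least once (Measure 2 loses to Plan C; Plan A loses to Measure 2; Plan B loses to Measure 2; Measure 3 loses to Measure 2; Plan C loses to Measure 1; Measure 1 loses to Measure 2). The majority relation contains the cycle Measure 2 > Measure 1 > Plan C > Measure 2, so there is no Condorcet winner.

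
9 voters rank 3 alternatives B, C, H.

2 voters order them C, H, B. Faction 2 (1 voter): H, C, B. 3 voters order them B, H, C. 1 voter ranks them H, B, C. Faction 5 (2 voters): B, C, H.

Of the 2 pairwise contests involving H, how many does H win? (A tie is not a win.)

H against each rival (9 voters):
H vs B: B wins 5–4.
H vs C: H preferred on 1+3+1 = 5 ballots; H wins 5–4.
H beats C; loses to B — 1 pairwise win.

1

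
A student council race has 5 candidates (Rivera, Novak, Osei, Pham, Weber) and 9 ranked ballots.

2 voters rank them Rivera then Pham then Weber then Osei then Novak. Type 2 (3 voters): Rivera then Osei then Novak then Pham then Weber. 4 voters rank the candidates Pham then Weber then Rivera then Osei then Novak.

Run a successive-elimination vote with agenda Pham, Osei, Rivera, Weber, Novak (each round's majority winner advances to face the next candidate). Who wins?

Rivera

Round 1: Pham vs Osei — 6–3, Pham advances.
Round 2: Pham vs Rivera — 4–5, Rivera advances.
Round 3: Rivera vs Weber — 5–4, Rivera advances.
Round 4: Rivera vs Novak — 9–0, Rivera advances.
The agenda winner is Rivera.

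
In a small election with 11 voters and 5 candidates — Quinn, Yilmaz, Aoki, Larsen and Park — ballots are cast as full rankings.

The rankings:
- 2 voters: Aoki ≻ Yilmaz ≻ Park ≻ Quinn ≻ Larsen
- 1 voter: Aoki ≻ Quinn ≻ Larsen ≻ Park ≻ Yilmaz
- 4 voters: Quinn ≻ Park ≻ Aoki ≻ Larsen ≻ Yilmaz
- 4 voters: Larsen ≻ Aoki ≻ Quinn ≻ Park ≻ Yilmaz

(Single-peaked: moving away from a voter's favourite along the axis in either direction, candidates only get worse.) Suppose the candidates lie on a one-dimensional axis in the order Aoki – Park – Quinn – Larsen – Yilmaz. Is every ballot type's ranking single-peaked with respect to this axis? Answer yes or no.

no

Axis positions: Aoki=1, Park=2, Quinn=3, Larsen=4, Yilmaz=5.
Ballot type 1: ranking walks positions 1-5-2-3-4; Yilmaz is ranked above Park even though Park lies between Yilmaz and the peak Aoki on the axis — preferences dip and rise again. Not single-peaked.
Ballot type 2: ranking walks positions 1-3-4-2-5; Quinn is ranked above Park even though Park lies between Quinn and the peak Aoki on the axis — preferences dip and rise again. Not single-peaked.
Ballot type 3 (peak Quinn at position 3): ranking walks positions 3-2-1-4-5, expanding outward from the peak — single-peaked.
Ballot type 4: ranking walks positions 4-1-3-2-5; Aoki is ranked above Quinn even though Quinn lies between Aoki and the peak Larsen on the axis — preferences dip and rise again. Not single-peaked.
Ballot type 1 violates single-peakedness, so the profile is not single-peaked on this axis.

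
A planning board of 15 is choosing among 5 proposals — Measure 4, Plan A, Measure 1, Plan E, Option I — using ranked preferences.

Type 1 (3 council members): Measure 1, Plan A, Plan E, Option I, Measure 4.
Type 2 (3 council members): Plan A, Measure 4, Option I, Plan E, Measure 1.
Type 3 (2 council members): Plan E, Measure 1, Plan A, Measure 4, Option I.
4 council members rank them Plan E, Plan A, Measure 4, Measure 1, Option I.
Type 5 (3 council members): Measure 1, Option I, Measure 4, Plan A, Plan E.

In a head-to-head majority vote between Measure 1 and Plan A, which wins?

Measure 1

Ballots ranking Measure 1 above Plan A: 3 + 2 + 3 = 8.
Ballots ranking Plan A above Measure 1: 15 − 8 = 7.
Measure 1 wins the head-to-head 8–7.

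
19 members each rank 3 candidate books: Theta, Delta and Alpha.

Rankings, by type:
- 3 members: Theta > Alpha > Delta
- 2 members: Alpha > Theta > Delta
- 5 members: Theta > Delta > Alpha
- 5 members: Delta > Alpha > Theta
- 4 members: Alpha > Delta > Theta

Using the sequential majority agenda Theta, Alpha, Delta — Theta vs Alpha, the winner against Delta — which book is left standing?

Round 1: Theta vs Alpha — 8–11, Alpha advances.
Round 2: Alpha vs Delta — 9–10, Delta advances.
Delta survives the agenda.

Delta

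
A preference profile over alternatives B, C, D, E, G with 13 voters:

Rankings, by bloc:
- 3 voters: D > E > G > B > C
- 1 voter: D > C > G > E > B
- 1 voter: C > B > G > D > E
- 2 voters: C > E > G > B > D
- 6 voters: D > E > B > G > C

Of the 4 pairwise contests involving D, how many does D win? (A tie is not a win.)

4

D against each rival (13 voters):
D vs B: D is ranked higher on 3+1+6 = 10 ballots, B on 3. D wins 10–3.
D vs C: D, 10–3.
D–E: D 11–2.
D–G: D 10–3.
D beats B, C, E, G — 4 pairwise wins.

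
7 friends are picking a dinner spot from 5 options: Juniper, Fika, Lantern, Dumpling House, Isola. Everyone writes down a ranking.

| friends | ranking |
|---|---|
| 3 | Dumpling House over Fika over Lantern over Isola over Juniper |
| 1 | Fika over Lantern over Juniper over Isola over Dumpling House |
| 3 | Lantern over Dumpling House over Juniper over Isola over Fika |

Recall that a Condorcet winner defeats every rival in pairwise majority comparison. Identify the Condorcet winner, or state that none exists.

Pairwise majorities:
Juniper vs Fika: 3 for Juniper, 4 for Fika — Fika by 4–3.
Juniper vs Lantern: 0 for Juniper, 7 for Lantern — Lantern by 7–0.
Juniper vs Dumpling House: 1 to 6, Dumpling House.
Juniper vs Isola: 4 to 3, Juniper.
Fika vs Lantern: Fika preferred on 3+1 = 4 ballots; Fika wins 4–3.
Fika vs Dumpling House: 1 to 6, Dumpling House.
Fika vs Isola: 3+1 = 4 for Fika, 3 for Isola — Fika by 4–3.
Lantern vs Dumpling House: 4 to 3, Lantern.
Lantern vs Isola: 3+1+3 = 7 for Lantern, 0 for Isola — Lantern by 7–0.
Dumpling House vs Isola: Dumpling House preferred on 3+3 = 6 ballots; Dumpling House wins 6–1.
No restaurant is unbeaten: Juniper loses to Fika; Fika loses to Dumpling House; Lantern loses to Fika; Dumpling House loses to Lantern; Isola loses to Juniper. In particular Fika beats Lantern beats Dumpling House beats Fika is a majority cycle — no Condorcet winner exists.

none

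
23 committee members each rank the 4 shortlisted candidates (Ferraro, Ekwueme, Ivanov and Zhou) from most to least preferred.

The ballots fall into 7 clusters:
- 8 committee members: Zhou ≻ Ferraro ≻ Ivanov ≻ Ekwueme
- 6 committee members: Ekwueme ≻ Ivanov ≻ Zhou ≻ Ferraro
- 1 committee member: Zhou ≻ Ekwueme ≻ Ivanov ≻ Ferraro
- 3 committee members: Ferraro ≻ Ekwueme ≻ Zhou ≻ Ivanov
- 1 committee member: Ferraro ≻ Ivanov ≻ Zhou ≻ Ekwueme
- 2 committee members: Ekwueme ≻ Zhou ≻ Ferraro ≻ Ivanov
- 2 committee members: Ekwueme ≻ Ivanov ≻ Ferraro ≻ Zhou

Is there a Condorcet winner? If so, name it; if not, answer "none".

none

Check each pair by majority over 23 ballots:
Ferraro vs Ekwueme: 12 to 11, Ferraro.
Ferraro vs Ivanov: 14 to 9, Ferraro.
Ferraro vs Zhou: 3+1+2 = 6 for Ferraro, 17 for Zhou — Zhou by 17–6.
Ekwueme vs Ivanov: Ekwueme is ranked higher on 6+1+3+2+2 = 14 ballots, Ivanov on 9. Ekwueme wins 14–9.
Ekwueme vs Zhou: Ekwueme preferred on 6+3+2+2 = 13 ballots; Ekwueme wins 13–10.
Ivanov vs Zhou: Ivanov preferred on 6+1+2 = 9 ballots; Zhou wins 14–9.
Every candidate loses at least once (Ferraro loses to Zhou; Ekwueme loses to Ferraro; Ivanov loses to Ferraro; Zhou loses to Ekwueme). The majority relation contains the cycle Ferraro > Ekwueme > Zhou > Ferraro, so there is no Condorcet winner.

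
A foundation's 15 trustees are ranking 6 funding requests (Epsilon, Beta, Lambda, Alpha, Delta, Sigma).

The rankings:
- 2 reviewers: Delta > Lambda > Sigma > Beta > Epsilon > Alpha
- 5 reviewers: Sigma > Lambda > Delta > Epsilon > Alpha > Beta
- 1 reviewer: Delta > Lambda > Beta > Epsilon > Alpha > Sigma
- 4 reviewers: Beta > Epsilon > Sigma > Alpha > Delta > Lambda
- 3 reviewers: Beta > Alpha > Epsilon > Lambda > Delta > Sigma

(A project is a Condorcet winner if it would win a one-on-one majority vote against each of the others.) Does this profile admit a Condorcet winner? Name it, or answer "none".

Check each pair by majority over 15 ballots:
Epsilon vs Beta: 5 to 10, Beta.
Epsilon vs Lambda: 4+3 = 7 for Epsilon, 8 for Lambda — Lambda by 8–7.
Epsilon vs Alpha: 12 to 3, Epsilon.
Epsilon vs Delta: Epsilon preferred on 4+3 = 7 ballots; Delta wins 8–7.
Epsilon vs Sigma: Epsilon is ranked higher on 1+4+3 = 8 ballots, Sigma on 7. Epsilon wins 8–7.
Beta vs Lambda: 4+3 = 7 for Beta, 8 for Lambda — Lambda by 8–7.
Beta vs Alpha: Beta is ranked higher on 2+1+4+3 = 10 ballots, Alpha on 5. Beta wins 10–5.
Beta vs Delta: Beta preferred on 4+3 = 7 ballots; Delta wins 8–7.
Beta vs Sigma: Beta preferred on 1+4+3 = 8 ballots; Beta wins 8–7.
Lambda vs Alpha: Lambda preferred on 2+5+1 = 8 ballots; Lambda wins 8–7.
Lambda vs Delta: 8 to 7, Lambda.
Lambda vs Sigma: Lambda is ranked higher on 2+1+3 = 6 ballots, Sigma on 9. Sigma wins 9–6.
Alpha vs Delta: 7 to 8, Delta.
Alpha vs Sigma: 1+3 = 4 for Alpha, 11 for Sigma — Sigma by 11–4.
Delta vs Sigma: Delta is ranked higher on 2+1+3 = 6 ballots, Sigma on 9. Sigma wins 9–6.
Every project loses at least once (Epsilon loses to Beta; Beta loses to Lambda; Lambda loses to Sigma; Alpha loses to Epsilon; Delta loses to Lambda; Sigma loses to Epsilon). The majority relation contains the cycle Epsilon → Sigma → Lambda → Epsilon, so there is no Condorcet winner.

none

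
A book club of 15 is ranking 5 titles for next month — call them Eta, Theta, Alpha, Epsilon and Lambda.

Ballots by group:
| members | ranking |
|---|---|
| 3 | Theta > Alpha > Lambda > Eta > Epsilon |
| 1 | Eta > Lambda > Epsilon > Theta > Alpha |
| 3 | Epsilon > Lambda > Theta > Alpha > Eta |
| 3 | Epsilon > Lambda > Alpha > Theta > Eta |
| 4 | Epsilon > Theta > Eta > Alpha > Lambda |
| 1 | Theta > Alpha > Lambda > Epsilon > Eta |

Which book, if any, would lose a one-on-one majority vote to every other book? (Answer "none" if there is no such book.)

Pairwise majorities:
Eta vs Theta: 1 for Eta, 14 for Theta — Theta by 14–1.
Eta vs Alpha: Eta is ranked higher on 1+4 = 5 ballots, Alpha on 10. Alpha wins 10–5.
Eta vs Epsilon: 4 to 11, Epsilon.
Eta vs Lambda: Lambda, 10–5.
Theta–Alpha: Theta 12–3.
Theta vs Epsilon: Epsilon wins 11–4.
Theta vs Lambda: Theta, 8–7.
Alpha–Epsilon: Epsilon 11–4.
Alpha vs Lambda: Alpha wins 8–7.
Epsilon vs Lambda: Epsilon is ranked higher on 3+3+4 = 10 ballots, Lambda on 5. Epsilon wins 10–5.
Eta loses to every other book — it is the Condorcet loser.

Eta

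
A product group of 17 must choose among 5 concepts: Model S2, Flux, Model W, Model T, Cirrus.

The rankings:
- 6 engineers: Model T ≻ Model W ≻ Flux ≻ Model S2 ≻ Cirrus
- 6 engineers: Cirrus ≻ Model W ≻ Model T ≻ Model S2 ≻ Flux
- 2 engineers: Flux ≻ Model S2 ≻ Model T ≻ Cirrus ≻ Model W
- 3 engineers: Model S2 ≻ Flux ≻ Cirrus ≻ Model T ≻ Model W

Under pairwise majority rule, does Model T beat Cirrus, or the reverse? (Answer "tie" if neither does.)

Cirrus

Ballots ranking Model T above Cirrus: 6 + 2 = 8.
Ballots ranking Cirrus above Model T: 17 − 8 = 9.
Cirrus wins the head-to-head 9–8.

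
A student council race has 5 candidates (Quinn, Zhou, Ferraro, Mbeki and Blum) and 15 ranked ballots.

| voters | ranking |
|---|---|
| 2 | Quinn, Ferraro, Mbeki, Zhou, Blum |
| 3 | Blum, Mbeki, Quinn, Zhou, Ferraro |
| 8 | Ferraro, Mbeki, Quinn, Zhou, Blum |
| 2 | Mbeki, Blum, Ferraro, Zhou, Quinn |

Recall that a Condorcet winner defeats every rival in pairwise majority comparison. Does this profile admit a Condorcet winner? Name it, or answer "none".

Head-to-head results (15 voters):
Quinn vs Zhou: Quinn, 13–2.
Quinn vs Ferraro: Quinn preferred on 2+3 = 5 ballots; Ferraro wins 10–5.
Quinn vs Mbeki: 2 for Quinn, 13 for Mbeki — Mbeki by 13–2.
Quinn–Blum: Quinn 10–5.
Zhou vs Ferraro: Ferraro, 12–3.
Zhou vs Mbeki: Zhou preferred on 0 ballots; Mbeki wins 15–0.
Zhou vs Blum: Zhou wins 10–5.
Ferraro vs Mbeki: Ferraro preferred on 2+8 = 10 ballots; Ferraro wins 10–5.
Ferraro vs Blum: Ferraro wins 10–5.
Mbeki vs Blum: Mbeki is ranked higher on 2+8+2 = 12 ballots, Blum on 3. Mbeki wins 12–3.
Ferraro defeats every rival head-to-head and is the Condorcet winner.

Ferraro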